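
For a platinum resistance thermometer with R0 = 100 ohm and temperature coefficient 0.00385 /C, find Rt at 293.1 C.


The RTD equation: Rt = R0 * (1 + alpha * T).
Rt = 100 * (1 + 0.00385 * 293.1)
Rt = 100 * (1 + 1.128435)
Rt = 100 * 2.128435
Rt = 212.844 ohm

212.844 ohm


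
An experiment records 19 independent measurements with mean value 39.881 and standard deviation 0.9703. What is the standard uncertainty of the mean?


The standard uncertainty for Type A evaluation is u = s / sqrt(n).
u = 0.9703 / sqrt(19)
u = 0.9703 / 4.3589
u = 0.2226

0.2226


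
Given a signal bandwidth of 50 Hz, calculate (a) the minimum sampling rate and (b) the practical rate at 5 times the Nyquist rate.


By Nyquist theorem, fs_min = 2 * fmax.
fs_min = 2 * 50 = 100 Hz
Practical rate = 5 * fs_min = 5 * 100 = 500 Hz

fs_min = 100 Hz, fs_practical = 500 Hz


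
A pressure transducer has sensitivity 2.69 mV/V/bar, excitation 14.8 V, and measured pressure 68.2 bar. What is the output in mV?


Output = sensitivity * Vex * P.
Vout = 2.69 * 14.8 * 68.2
Vout = 39.812 * 68.2
Vout = 2715.18 mV

2715.18 mV


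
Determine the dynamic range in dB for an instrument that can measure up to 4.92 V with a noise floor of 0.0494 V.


Dynamic range = 20 * log10(Vmax / Vnoise).
DR = 20 * log10(4.92 / 0.0494)
DR = 20 * log10(99.6)
DR = 39.96 dB

39.96 dB


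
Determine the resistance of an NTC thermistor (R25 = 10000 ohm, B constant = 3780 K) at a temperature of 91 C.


NTC thermistor equation: Rt = R25 * exp(B * (1/T - 1/T25)).
T in Kelvin: 364.15 K, T25 = 298.15 K
1/T - 1/T25 = 1/364.15 - 1/298.15 = -0.0006079
B * (1/T - 1/T25) = 3780 * -0.0006079 = -2.2978
Rt = 10000 * exp(-2.2978) = 1004.8 ohm

1004.8 ohm


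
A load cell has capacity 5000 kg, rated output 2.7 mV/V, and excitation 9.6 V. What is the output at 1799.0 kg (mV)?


Vout = rated_output * Vex * (load / capacity).
Vout = 2.7 * 9.6 * (1799.0 / 5000)
Vout = 2.7 * 9.6 * 0.3598
Vout = 9.326 mV

9.326 mV


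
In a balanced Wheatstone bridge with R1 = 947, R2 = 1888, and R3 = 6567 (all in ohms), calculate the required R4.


At balance: R1*R4 = R2*R3, so R4 = R2*R3/R1.
R4 = 1888 * 6567 / 947
R4 = 12398496 / 947
R4 = 13092.39 ohm

13092.39 ohm


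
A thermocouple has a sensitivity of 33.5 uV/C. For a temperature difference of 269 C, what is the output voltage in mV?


The thermocouple output V = sensitivity * dT.
V = 33.5 uV/C * 269 C
V = 9011.5 uV
V = 9.011 mV

9.011 mV


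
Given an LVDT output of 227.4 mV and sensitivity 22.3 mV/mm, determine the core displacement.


Displacement = Vout / sensitivity.
d = 227.4 / 22.3
d = 10.197 mm

10.197 mm


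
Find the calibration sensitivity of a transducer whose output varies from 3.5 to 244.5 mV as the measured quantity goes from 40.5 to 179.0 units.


Sensitivity = (y2 - y1) / (x2 - x1).
S = (244.5 - 3.5) / (179.0 - 40.5)
S = 241.0 / 138.5
S = 1.7401 mV/unit

1.7401 mV/unit


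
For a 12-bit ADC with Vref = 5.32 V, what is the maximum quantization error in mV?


The maximum quantization error is +/- LSB/2.
LSB = Vref / 2^n = 5.32 / 4096 = 0.00129883 V
Max error = LSB / 2 = 0.00129883 / 2 = 0.00064941 V
Max error = 0.6494 mV

0.6494 mV


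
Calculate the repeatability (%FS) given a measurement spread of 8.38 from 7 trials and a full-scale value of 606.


Repeatability = (spread / full scale) * 100%.
R = (8.38 / 606) * 100
R = 1.383 %FS

1.383 %FS


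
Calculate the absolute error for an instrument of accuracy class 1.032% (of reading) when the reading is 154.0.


Absolute error = (accuracy% / 100) * reading.
Error = (1.032 / 100) * 154.0
Error = 0.01032 * 154.0
Error = 1.5893

1.5893


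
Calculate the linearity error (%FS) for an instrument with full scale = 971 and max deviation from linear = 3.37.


Linearity error = (max deviation / full scale) * 100%.
Linearity = (3.37 / 971) * 100
Linearity = 0.347 %FS

0.347 %FS


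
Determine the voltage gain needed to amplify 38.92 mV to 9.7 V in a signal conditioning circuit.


Gain = Vout / Vin (converting to same units).
G = 9.7 V / 38.92 mV
G = 9700.0 mV / 38.92 mV
G = 249.23

249.23


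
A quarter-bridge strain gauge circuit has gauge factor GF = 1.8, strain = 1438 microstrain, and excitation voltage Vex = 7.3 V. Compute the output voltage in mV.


Quarter bridge output: Vout = (GF * epsilon * Vex) / 4.
Vout = (1.8 * 1438e-6 * 7.3) / 4
Vout = 0.01889532 / 4 V
Vout = 0.00472383 V = 4.7238 mV

4.7238 mV


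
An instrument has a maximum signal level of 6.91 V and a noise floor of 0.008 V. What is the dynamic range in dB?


Dynamic range = 20 * log10(Vmax / Vnoise).
DR = 20 * log10(6.91 / 0.008)
DR = 20 * log10(863.75)
DR = 58.73 dB

58.73 dB


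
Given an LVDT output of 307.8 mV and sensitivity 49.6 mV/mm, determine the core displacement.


Displacement = Vout / sensitivity.
d = 307.8 / 49.6
d = 6.206 mm

6.206 mm


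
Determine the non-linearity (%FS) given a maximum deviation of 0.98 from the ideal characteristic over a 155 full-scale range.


Linearity error = (max deviation / full scale) * 100%.
Linearity = (0.98 / 155) * 100
Linearity = 0.632 %FS

0.632 %FS


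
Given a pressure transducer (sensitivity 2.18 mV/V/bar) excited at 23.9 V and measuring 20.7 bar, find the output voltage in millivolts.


Output = sensitivity * Vex * P.
Vout = 2.18 * 23.9 * 20.7
Vout = 52.102 * 20.7
Vout = 1078.51 mV

1078.51 mV


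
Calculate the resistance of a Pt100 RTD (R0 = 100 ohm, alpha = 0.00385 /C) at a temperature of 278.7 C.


The RTD equation: Rt = R0 * (1 + alpha * T).
Rt = 100 * (1 + 0.00385 * 278.7)
Rt = 100 * (1 + 1.072995)
Rt = 100 * 2.072995
Rt = 207.299 ohm

207.299 ohm


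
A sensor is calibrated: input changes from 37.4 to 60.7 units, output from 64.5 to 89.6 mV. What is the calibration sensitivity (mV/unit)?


Sensitivity = (y2 - y1) / (x2 - x1).
S = (89.6 - 64.5) / (60.7 - 37.4)
S = 25.1 / 23.3
S = 1.0773 mV/unit

1.0773 mV/unit


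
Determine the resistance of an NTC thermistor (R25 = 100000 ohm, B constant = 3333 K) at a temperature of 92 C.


NTC thermistor equation: Rt = R25 * exp(B * (1/T - 1/T25)).
T in Kelvin: 365.15 K, T25 = 298.15 K
1/T - 1/T25 = 1/365.15 - 1/298.15 = -0.00061542
B * (1/T - 1/T25) = 3333 * -0.00061542 = -2.0512
Rt = 100000 * exp(-2.0512) = 12858.3 ohm

12858.3 ohm


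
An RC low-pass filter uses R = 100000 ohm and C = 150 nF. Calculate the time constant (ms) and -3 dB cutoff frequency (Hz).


Time constant: tau = R * C.
tau = 100000 * 1.50e-07 = 0.015 s
tau = 15.0 ms
Cutoff frequency: fc = 1 / (2*pi*R*C).
fc = 1 / (2*pi*0.015) = 10.61 Hz

tau = 15.0 ms, fc = 10.61 Hz


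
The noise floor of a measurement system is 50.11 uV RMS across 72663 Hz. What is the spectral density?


Noise spectral density = Vrms / sqrt(BW).
NSD = 50.11 / sqrt(72663)
NSD = 50.11 / 269.5608
NSD = 0.1859 uV/sqrt(Hz)

0.1859 uV/sqrt(Hz)


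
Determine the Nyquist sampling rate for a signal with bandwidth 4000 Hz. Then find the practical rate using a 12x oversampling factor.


By Nyquist theorem, fs_min = 2 * fmax.
fs_min = 2 * 4000 = 8000 Hz
Practical rate = 12 * fs_min = 12 * 8000 = 96000 Hz

fs_min = 8000 Hz, fs_practical = 96000 Hz


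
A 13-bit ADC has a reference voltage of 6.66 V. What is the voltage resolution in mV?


The resolution (LSB) of an ADC is Vref / 2^n.
LSB = 6.66 / 2^13
LSB = 6.66 / 8192
LSB = 0.00081299 V = 0.81298828 mV

0.81298828 mV


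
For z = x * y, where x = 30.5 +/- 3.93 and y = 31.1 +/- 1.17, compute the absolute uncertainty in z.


For a product z = x*y, the relative uncertainty is:
uz/z = sqrt((ux/x)^2 + (uy/y)^2)
Relative uncertainties: ux/x = 3.93/30.5 = 0.128852
uy/y = 1.17/31.1 = 0.037621
z = 30.5 * 31.1 = 948.6
uz = 948.6 * sqrt(0.128852^2 + 0.037621^2) = 127.326

127.326


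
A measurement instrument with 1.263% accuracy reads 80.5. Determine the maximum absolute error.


Absolute error = (accuracy% / 100) * reading.
Error = (1.263 / 100) * 80.5
Error = 0.01263 * 80.5
Error = 1.0167

1.0167


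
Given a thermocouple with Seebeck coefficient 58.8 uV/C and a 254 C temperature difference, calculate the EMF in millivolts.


The thermocouple output V = sensitivity * dT.
V = 58.8 uV/C * 254 C
V = 14935.2 uV
V = 14.935 mV

14.935 mV


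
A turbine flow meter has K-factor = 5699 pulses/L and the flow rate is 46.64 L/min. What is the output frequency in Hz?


Frequency = K * Q / 60 (converting L/min to L/s).
f = 5699 * 46.64 / 60
f = 265801.36 / 60
f = 4430.02 Hz

4430.02 Hz


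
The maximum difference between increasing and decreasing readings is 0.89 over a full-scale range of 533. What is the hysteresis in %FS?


Hysteresis = (max difference / full scale) * 100%.
H = (0.89 / 533) * 100
H = 0.167 %FS

0.167 %FS


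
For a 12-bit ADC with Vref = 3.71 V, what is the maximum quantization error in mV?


The maximum quantization error is +/- LSB/2.
LSB = Vref / 2^n = 3.71 / 4096 = 0.00090576 V
Max error = LSB / 2 = 0.00090576 / 2 = 0.00045288 V
Max error = 0.4529 mV

0.4529 mV


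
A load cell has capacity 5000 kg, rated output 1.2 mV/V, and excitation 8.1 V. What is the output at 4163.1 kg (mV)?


Vout = rated_output * Vex * (load / capacity).
Vout = 1.2 * 8.1 * (4163.1 / 5000)
Vout = 1.2 * 8.1 * 0.83262
Vout = 8.093 mV

8.093 mV


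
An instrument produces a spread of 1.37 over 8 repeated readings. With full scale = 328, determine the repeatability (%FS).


Repeatability = (spread / full scale) * 100%.
R = (1.37 / 328) * 100
R = 0.418 %FS

0.418 %FS


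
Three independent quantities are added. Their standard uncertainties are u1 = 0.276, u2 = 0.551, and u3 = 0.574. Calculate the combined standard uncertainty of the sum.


For a sum of independent quantities, uc = sqrt(u1^2 + u2^2 + u3^2).
uc = sqrt(0.276^2 + 0.551^2 + 0.574^2)
uc = sqrt(0.076176 + 0.303601 + 0.329476)
uc = 0.8422

0.8422


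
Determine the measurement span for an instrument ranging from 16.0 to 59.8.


Span = upper range - lower range.
Span = 59.8 - (16.0)
Span = 43.8

43.8


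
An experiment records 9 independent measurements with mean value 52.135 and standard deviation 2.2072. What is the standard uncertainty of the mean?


The standard uncertainty for Type A evaluation is u = s / sqrt(n).
u = 2.2072 / sqrt(9)
u = 2.2072 / 3.0
u = 0.7357

0.7357


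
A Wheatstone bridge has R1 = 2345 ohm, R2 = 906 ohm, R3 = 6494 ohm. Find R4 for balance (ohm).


At balance: R1*R4 = R2*R3, so R4 = R2*R3/R1.
R4 = 906 * 6494 / 2345
R4 = 5883564 / 2345
R4 = 2508.98 ohm

2508.98 ohm


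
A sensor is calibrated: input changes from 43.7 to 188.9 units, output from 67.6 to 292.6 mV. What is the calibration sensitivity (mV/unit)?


Sensitivity = (y2 - y1) / (x2 - x1).
S = (292.6 - 67.6) / (188.9 - 43.7)
S = 225.0 / 145.2
S = 1.5496 mV/unit

1.5496 mV/unit


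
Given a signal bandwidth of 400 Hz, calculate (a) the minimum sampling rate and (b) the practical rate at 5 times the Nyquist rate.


By Nyquist theorem, fs_min = 2 * fmax.
fs_min = 2 * 400 = 800 Hz
Practical rate = 5 * fs_min = 5 * 800 = 4000 Hz

fs_min = 800 Hz, fs_practical = 4000 Hz


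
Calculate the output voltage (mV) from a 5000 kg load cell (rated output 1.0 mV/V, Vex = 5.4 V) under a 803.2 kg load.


Vout = rated_output * Vex * (load / capacity).
Vout = 1.0 * 5.4 * (803.2 / 5000)
Vout = 1.0 * 5.4 * 0.16064
Vout = 0.867 mV

0.867 mV


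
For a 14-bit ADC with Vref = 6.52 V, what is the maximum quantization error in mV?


The maximum quantization error is +/- LSB/2.
LSB = Vref / 2^n = 6.52 / 16384 = 0.00039795 V
Max error = LSB / 2 = 0.00039795 / 2 = 0.00019897 V
Max error = 0.199 mV

0.199 mV


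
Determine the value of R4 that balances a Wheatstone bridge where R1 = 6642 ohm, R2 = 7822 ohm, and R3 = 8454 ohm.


At balance: R1*R4 = R2*R3, so R4 = R2*R3/R1.
R4 = 7822 * 8454 / 6642
R4 = 66127188 / 6642
R4 = 9955.92 ohm

9955.92 ohm


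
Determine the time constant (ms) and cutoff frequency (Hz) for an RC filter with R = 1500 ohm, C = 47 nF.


Time constant: tau = R * C.
tau = 1500 * 4.70e-08 = 7.05e-05 s
tau = 0.0705 ms
Cutoff frequency: fc = 1 / (2*pi*R*C).
fc = 1 / (2*pi*7.05e-05) = 2257.52 Hz

tau = 0.0705 ms, fc = 2257.52 Hz


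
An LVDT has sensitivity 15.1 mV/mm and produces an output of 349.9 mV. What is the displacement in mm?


Displacement = Vout / sensitivity.
d = 349.9 / 15.1
d = 23.172 mm

23.172 mm


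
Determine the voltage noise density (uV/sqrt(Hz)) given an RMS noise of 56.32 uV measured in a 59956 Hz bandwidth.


Noise spectral density = Vrms / sqrt(BW).
NSD = 56.32 / sqrt(59956)
NSD = 56.32 / 244.8591
NSD = 0.23 uV/sqrt(Hz)

0.23 uV/sqrt(Hz)


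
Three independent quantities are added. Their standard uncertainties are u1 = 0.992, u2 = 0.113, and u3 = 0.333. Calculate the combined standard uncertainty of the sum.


For a sum of independent quantities, uc = sqrt(u1^2 + u2^2 + u3^2).
uc = sqrt(0.992^2 + 0.113^2 + 0.333^2)
uc = sqrt(0.984064 + 0.012769 + 0.110889)
uc = 1.0525

1.0525


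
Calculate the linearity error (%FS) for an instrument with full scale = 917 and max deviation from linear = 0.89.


Linearity error = (max deviation / full scale) * 100%.
Linearity = (0.89 / 917) * 100
Linearity = 0.097 %FS

0.097 %FS


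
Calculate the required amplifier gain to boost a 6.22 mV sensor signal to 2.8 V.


Gain = Vout / Vin (converting to same units).
G = 2.8 V / 6.22 mV
G = 2800.0 mV / 6.22 mV
G = 450.16

450.16


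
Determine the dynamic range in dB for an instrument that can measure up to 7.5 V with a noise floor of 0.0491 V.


Dynamic range = 20 * log10(Vmax / Vnoise).
DR = 20 * log10(7.5 / 0.0491)
DR = 20 * log10(152.75)
DR = 43.68 dB

43.68 dB


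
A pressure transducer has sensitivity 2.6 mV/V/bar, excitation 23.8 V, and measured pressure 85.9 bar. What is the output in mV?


Output = sensitivity * Vex * P.
Vout = 2.6 * 23.8 * 85.9
Vout = 61.88 * 85.9
Vout = 5315.49 mV

5315.49 mV


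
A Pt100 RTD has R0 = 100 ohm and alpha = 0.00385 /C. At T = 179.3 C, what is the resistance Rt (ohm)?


The RTD equation: Rt = R0 * (1 + alpha * T).
Rt = 100 * (1 + 0.00385 * 179.3)
Rt = 100 * (1 + 0.690305)
Rt = 100 * 1.690305
Rt = 169.03 ohm

169.03 ohm


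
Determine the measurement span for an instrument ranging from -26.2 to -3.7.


Span = upper range - lower range.
Span = -3.7 - (-26.2)
Span = 22.5

22.5


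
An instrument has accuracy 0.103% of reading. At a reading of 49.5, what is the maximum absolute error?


Absolute error = (accuracy% / 100) * reading.
Error = (0.103 / 100) * 49.5
Error = 0.00103 * 49.5
Error = 0.051

0.051


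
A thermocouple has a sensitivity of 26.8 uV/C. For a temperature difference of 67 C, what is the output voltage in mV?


The thermocouple output V = sensitivity * dT.
V = 26.8 uV/C * 67 C
V = 1795.6 uV
V = 1.796 mV

1.796 mV


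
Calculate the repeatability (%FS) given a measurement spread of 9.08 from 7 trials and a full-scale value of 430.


Repeatability = (spread / full scale) * 100%.
R = (9.08 / 430) * 100
R = 2.112 %FS

2.112 %FS


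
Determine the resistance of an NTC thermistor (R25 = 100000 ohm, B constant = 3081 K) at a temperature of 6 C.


NTC thermistor equation: Rt = R25 * exp(B * (1/T - 1/T25)).
T in Kelvin: 279.15 K, T25 = 298.15 K
1/T - 1/T25 = 1/279.15 - 1/298.15 = 0.00022829
B * (1/T - 1/T25) = 3081 * 0.00022829 = 0.7034
Rt = 100000 * exp(0.7034) = 202051.5 ohm

202051.5 ohm


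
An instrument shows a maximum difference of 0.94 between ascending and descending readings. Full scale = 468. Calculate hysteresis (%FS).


Hysteresis = (max difference / full scale) * 100%.
H = (0.94 / 468) * 100
H = 0.201 %FS

0.201 %FS


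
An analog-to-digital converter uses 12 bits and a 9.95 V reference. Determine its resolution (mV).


The resolution (LSB) of an ADC is Vref / 2^n.
LSB = 9.95 / 2^12
LSB = 9.95 / 4096
LSB = 0.0024292 V = 2.42919922 mV

2.42919922 mV


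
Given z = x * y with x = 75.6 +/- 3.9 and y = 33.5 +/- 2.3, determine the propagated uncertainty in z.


For a product z = x*y, the relative uncertainty is:
uz/z = sqrt((ux/x)^2 + (uy/y)^2)
Relative uncertainties: ux/x = 3.9/75.6 = 0.051587
uy/y = 2.3/33.5 = 0.068657
z = 75.6 * 33.5 = 2532.6
uz = 2532.6 * sqrt(0.051587^2 + 0.068657^2) = 217.494

217.494


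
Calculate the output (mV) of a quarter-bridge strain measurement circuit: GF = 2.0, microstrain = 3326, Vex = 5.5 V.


Quarter bridge output: Vout = (GF * epsilon * Vex) / 4.
Vout = (2.0 * 3326e-6 * 5.5) / 4
Vout = 0.036586 / 4 V
Vout = 0.0091465 V = 9.1465 mV

9.1465 mV


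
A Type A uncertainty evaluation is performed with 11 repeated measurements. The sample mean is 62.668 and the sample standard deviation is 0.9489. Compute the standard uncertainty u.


The standard uncertainty for Type A evaluation is u = s / sqrt(n).
u = 0.9489 / sqrt(11)
u = 0.9489 / 3.3166
u = 0.2861

0.2861


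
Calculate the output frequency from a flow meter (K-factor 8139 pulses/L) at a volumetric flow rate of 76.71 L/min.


Frequency = K * Q / 60 (converting L/min to L/s).
f = 8139 * 76.71 / 60
f = 624342.69 / 60
f = 10405.71 Hz

10405.71 Hz


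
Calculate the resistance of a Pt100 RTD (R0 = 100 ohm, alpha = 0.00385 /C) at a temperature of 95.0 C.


The RTD equation: Rt = R0 * (1 + alpha * T).
Rt = 100 * (1 + 0.00385 * 95.0)
Rt = 100 * (1 + 0.36575)
Rt = 100 * 1.36575
Rt = 136.575 ohm

136.575 ohm


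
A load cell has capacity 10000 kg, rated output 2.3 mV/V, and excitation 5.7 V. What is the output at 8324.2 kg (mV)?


Vout = rated_output * Vex * (load / capacity).
Vout = 2.3 * 5.7 * (8324.2 / 10000)
Vout = 2.3 * 5.7 * 0.83242
Vout = 10.913 mV

10.913 mV


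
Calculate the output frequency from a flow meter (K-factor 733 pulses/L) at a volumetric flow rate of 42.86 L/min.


Frequency = K * Q / 60 (converting L/min to L/s).
f = 733 * 42.86 / 60
f = 31416.38 / 60
f = 523.61 Hz

523.61 Hz


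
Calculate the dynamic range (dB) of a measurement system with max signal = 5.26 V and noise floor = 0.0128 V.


Dynamic range = 20 * log10(Vmax / Vnoise).
DR = 20 * log10(5.26 / 0.0128)
DR = 20 * log10(410.94)
DR = 52.28 dB

52.28 dB


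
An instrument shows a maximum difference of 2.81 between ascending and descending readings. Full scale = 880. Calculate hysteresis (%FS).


Hysteresis = (max difference / full scale) * 100%.
H = (2.81 / 880) * 100
H = 0.319 %FS

0.319 %FS


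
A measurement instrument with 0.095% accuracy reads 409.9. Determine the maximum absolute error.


Absolute error = (accuracy% / 100) * reading.
Error = (0.095 / 100) * 409.9
Error = 0.00095 * 409.9
Error = 0.3894

0.3894


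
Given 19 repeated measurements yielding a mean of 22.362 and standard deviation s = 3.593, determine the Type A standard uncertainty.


The standard uncertainty for Type A evaluation is u = s / sqrt(n).
u = 3.593 / sqrt(19)
u = 3.593 / 4.3589
u = 0.8243

0.8243


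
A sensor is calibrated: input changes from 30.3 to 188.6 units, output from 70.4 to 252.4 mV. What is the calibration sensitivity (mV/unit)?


Sensitivity = (y2 - y1) / (x2 - x1).
S = (252.4 - 70.4) / (188.6 - 30.3)
S = 182.0 / 158.3
S = 1.1497 mV/unit

1.1497 mV/unit


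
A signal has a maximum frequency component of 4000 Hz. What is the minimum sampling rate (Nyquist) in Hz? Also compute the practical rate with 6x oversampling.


By Nyquist theorem, fs_min = 2 * fmax.
fs_min = 2 * 4000 = 8000 Hz
Practical rate = 6 * fs_min = 6 * 8000 = 48000 Hz

fs_min = 8000 Hz, fs_practical = 48000 Hz


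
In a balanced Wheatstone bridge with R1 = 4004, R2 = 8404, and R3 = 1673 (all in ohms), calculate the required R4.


At balance: R1*R4 = R2*R3, so R4 = R2*R3/R1.
R4 = 8404 * 1673 / 4004
R4 = 14059892 / 4004
R4 = 3511.46 ohm

3511.46 ohm


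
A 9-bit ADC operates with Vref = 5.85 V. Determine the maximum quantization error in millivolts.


The maximum quantization error is +/- LSB/2.
LSB = Vref / 2^n = 5.85 / 512 = 0.01142578 V
Max error = LSB / 2 = 0.01142578 / 2 = 0.00571289 V
Max error = 5.7129 mV

5.7129 mV


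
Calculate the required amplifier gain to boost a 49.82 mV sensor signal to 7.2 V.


Gain = Vout / Vin (converting to same units).
G = 7.2 V / 49.82 mV
G = 7200.0 mV / 49.82 mV
G = 144.52

144.52


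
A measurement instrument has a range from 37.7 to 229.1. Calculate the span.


Span = upper range - lower range.
Span = 229.1 - (37.7)
Span = 191.4

191.4


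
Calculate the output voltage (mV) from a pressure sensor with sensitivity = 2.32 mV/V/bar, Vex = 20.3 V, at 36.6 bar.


Output = sensitivity * Vex * P.
Vout = 2.32 * 20.3 * 36.6
Vout = 47.096 * 36.6
Vout = 1723.71 mV

1723.71 mV


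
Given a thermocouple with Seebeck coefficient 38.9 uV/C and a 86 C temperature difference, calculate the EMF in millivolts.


The thermocouple output V = sensitivity * dT.
V = 38.9 uV/C * 86 C
V = 3345.4 uV
V = 3.345 mV

3.345 mV


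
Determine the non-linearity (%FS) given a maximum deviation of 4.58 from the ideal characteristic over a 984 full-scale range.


Linearity error = (max deviation / full scale) * 100%.
Linearity = (4.58 / 984) * 100
Linearity = 0.465 %FS

0.465 %FS


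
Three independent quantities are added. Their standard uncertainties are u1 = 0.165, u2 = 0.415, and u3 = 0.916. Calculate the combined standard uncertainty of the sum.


For a sum of independent quantities, uc = sqrt(u1^2 + u2^2 + u3^2).
uc = sqrt(0.165^2 + 0.415^2 + 0.916^2)
uc = sqrt(0.027225 + 0.172225 + 0.839056)
uc = 1.0191

1.0191


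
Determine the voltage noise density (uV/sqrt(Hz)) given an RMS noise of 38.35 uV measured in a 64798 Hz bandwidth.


Noise spectral density = Vrms / sqrt(BW).
NSD = 38.35 / sqrt(64798)
NSD = 38.35 / 254.5545
NSD = 0.1507 uV/sqrt(Hz)

0.1507 uV/sqrt(Hz)


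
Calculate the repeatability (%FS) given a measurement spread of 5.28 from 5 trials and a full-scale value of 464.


Repeatability = (spread / full scale) * 100%.
R = (5.28 / 464) * 100
R = 1.138 %FS

1.138 %FS


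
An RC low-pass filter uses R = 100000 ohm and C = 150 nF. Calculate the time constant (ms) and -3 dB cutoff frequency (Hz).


Time constant: tau = R * C.
tau = 100000 * 1.50e-07 = 0.015 s
tau = 15.0 ms
Cutoff frequency: fc = 1 / (2*pi*R*C).
fc = 1 / (2*pi*0.015) = 10.61 Hz

tau = 15.0 ms, fc = 10.61 Hz


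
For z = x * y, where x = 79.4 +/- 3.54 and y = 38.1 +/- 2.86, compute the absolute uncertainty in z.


For a product z = x*y, the relative uncertainty is:
uz/z = sqrt((ux/x)^2 + (uy/y)^2)
Relative uncertainties: ux/x = 3.54/79.4 = 0.044584
uy/y = 2.86/38.1 = 0.075066
z = 79.4 * 38.1 = 3025.1
uz = 3025.1 * sqrt(0.044584^2 + 0.075066^2) = 264.118

264.118


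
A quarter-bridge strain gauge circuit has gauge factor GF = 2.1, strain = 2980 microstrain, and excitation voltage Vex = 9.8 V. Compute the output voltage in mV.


Quarter bridge output: Vout = (GF * epsilon * Vex) / 4.
Vout = (2.1 * 2980e-6 * 9.8) / 4
Vout = 0.0613284 / 4 V
Vout = 0.0153321 V = 15.3321 mV

15.3321 mV


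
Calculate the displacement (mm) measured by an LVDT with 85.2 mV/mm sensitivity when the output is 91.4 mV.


Displacement = Vout / sensitivity.
d = 91.4 / 85.2
d = 1.073 mm

1.073 mm


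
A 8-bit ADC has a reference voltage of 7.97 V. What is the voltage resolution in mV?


The resolution (LSB) of an ADC is Vref / 2^n.
LSB = 7.97 / 2^8
LSB = 7.97 / 256
LSB = 0.03113281 V = 31.1328125 mV

31.1328125 mV


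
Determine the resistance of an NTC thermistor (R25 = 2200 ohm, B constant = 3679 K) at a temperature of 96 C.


NTC thermistor equation: Rt = R25 * exp(B * (1/T - 1/T25)).
T in Kelvin: 369.15 K, T25 = 298.15 K
1/T - 1/T25 = 1/369.15 - 1/298.15 = -0.00064509
B * (1/T - 1/T25) = 3679 * -0.00064509 = -2.3733
Rt = 2200 * exp(-2.3733) = 205.0 ohm

205.0 ohm


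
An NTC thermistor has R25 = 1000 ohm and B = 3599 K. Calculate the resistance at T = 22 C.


NTC thermistor equation: Rt = R25 * exp(B * (1/T - 1/T25)).
T in Kelvin: 295.15 K, T25 = 298.15 K
1/T - 1/T25 = 1/295.15 - 1/298.15 = 3.409e-05
B * (1/T - 1/T25) = 3599 * 3.409e-05 = 0.1227
Rt = 1000 * exp(0.1227) = 1130.5 ohm

1130.5 ohm


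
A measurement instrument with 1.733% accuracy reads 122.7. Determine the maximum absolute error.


Absolute error = (accuracy% / 100) * reading.
Error = (1.733 / 100) * 122.7
Error = 0.01733 * 122.7
Error = 2.1264

2.1264


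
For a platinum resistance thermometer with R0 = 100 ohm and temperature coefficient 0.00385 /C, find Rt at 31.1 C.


The RTD equation: Rt = R0 * (1 + alpha * T).
Rt = 100 * (1 + 0.00385 * 31.1)
Rt = 100 * (1 + 0.119735)
Rt = 100 * 1.119735
Rt = 111.973 ohm

111.973 ohm


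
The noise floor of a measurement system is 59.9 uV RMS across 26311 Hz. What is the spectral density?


Noise spectral density = Vrms / sqrt(BW).
NSD = 59.9 / sqrt(26311)
NSD = 59.9 / 162.2067
NSD = 0.3693 uV/sqrt(Hz)

0.3693 uV/sqrt(Hz)


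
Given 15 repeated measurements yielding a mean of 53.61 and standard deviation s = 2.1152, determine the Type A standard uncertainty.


The standard uncertainty for Type A evaluation is u = s / sqrt(n).
u = 2.1152 / sqrt(15)
u = 2.1152 / 3.873
u = 0.5461

0.5461


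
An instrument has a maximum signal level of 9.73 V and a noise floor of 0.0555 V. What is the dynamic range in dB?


Dynamic range = 20 * log10(Vmax / Vnoise).
DR = 20 * log10(9.73 / 0.0555)
DR = 20 * log10(175.32)
DR = 44.88 dB

44.88 dB


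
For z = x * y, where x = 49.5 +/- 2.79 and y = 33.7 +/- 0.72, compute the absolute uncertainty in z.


For a product z = x*y, the relative uncertainty is:
uz/z = sqrt((ux/x)^2 + (uy/y)^2)
Relative uncertainties: ux/x = 2.79/49.5 = 0.056364
uy/y = 0.72/33.7 = 0.021365
z = 49.5 * 33.7 = 1668.2
uz = 1668.2 * sqrt(0.056364^2 + 0.021365^2) = 100.551

100.551


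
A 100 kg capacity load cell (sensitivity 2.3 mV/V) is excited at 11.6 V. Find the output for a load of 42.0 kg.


Vout = rated_output * Vex * (load / capacity).
Vout = 2.3 * 11.6 * (42.0 / 100)
Vout = 2.3 * 11.6 * 0.42
Vout = 11.206 mV

11.206 mV


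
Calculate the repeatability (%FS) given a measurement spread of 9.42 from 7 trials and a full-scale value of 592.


Repeatability = (spread / full scale) * 100%.
R = (9.42 / 592) * 100
R = 1.591 %FS

1.591 %FS


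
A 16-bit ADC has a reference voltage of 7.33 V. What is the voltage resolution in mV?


The resolution (LSB) of an ADC is Vref / 2^n.
LSB = 7.33 / 2^16
LSB = 7.33 / 65536
LSB = 0.00011185 V = 0.11184692 mV

0.11184692 mV


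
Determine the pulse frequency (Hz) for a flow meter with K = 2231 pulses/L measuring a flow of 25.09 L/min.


Frequency = K * Q / 60 (converting L/min to L/s).
f = 2231 * 25.09 / 60
f = 55975.79 / 60
f = 932.93 Hz

932.93 Hz


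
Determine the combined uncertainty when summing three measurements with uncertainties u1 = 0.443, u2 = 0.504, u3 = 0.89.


For a sum of independent quantities, uc = sqrt(u1^2 + u2^2 + u3^2).
uc = sqrt(0.443^2 + 0.504^2 + 0.89^2)
uc = sqrt(0.196249 + 0.254016 + 0.7921)
uc = 1.1146

1.1146


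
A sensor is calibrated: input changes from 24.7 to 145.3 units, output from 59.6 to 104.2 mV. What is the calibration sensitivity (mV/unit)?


Sensitivity = (y2 - y1) / (x2 - x1).
S = (104.2 - 59.6) / (145.3 - 24.7)
S = 44.6 / 120.6
S = 0.3698 mV/unit

0.3698 mV/unit


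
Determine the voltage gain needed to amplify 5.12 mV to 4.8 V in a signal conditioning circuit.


Gain = Vout / Vin (converting to same units).
G = 4.8 V / 5.12 mV
G = 4800.0 mV / 5.12 mV
G = 937.5

937.5


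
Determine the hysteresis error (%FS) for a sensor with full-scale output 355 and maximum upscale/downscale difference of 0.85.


Hysteresis = (max difference / full scale) * 100%.
H = (0.85 / 355) * 100
H = 0.239 %FS

0.239 %FS


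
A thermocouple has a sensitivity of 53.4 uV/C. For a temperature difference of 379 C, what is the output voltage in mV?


The thermocouple output V = sensitivity * dT.
V = 53.4 uV/C * 379 C
V = 20238.6 uV
V = 20.239 mV

20.239 mV


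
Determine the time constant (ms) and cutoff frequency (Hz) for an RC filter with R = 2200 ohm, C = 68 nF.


Time constant: tau = R * C.
tau = 2200 * 6.80e-08 = 0.0001496 s
tau = 0.1496 ms
Cutoff frequency: fc = 1 / (2*pi*R*C).
fc = 1 / (2*pi*0.0001496) = 1063.87 Hz

tau = 0.1496 ms, fc = 1063.87 Hz


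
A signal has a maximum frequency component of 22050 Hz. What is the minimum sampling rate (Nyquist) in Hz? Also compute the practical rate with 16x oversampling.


By Nyquist theorem, fs_min = 2 * fmax.
fs_min = 2 * 22050 = 44100 Hz
Practical rate = 16 * fs_min = 16 * 44100 = 705600 Hz

fs_min = 44100 Hz, fs_practical = 705600 Hz


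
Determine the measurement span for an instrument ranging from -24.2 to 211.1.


Span = upper range - lower range.
Span = 211.1 - (-24.2)
Span = 235.3

235.3


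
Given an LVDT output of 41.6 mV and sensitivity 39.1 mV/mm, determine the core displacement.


Displacement = Vout / sensitivity.
d = 41.6 / 39.1
d = 1.064 mm

1.064 mm


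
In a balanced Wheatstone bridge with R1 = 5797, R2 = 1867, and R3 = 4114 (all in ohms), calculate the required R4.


At balance: R1*R4 = R2*R3, so R4 = R2*R3/R1.
R4 = 1867 * 4114 / 5797
R4 = 7680838 / 5797
R4 = 1324.97 ohm

1324.97 ohm


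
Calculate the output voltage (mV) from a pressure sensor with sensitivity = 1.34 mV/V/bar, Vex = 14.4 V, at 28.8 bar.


Output = sensitivity * Vex * P.
Vout = 1.34 * 14.4 * 28.8
Vout = 19.296 * 28.8
Vout = 555.72 mV

555.72 mV


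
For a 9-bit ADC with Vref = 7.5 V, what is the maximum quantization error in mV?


The maximum quantization error is +/- LSB/2.
LSB = Vref / 2^n = 7.5 / 512 = 0.01464844 V
Max error = LSB / 2 = 0.01464844 / 2 = 0.00732422 V
Max error = 7.3242 mV

7.3242 mV


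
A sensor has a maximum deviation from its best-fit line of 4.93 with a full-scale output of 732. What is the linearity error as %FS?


Linearity error = (max deviation / full scale) * 100%.
Linearity = (4.93 / 732) * 100
Linearity = 0.673 %FS

0.673 %FS


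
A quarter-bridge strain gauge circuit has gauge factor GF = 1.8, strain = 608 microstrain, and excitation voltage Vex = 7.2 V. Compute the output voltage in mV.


Quarter bridge output: Vout = (GF * epsilon * Vex) / 4.
Vout = (1.8 * 608e-6 * 7.2) / 4
Vout = 0.00787968 / 4 V
Vout = 0.00196992 V = 1.9699 mV

1.9699 mV


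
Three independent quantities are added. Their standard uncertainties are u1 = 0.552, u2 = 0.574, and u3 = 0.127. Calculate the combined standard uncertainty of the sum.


For a sum of independent quantities, uc = sqrt(u1^2 + u2^2 + u3^2).
uc = sqrt(0.552^2 + 0.574^2 + 0.127^2)
uc = sqrt(0.304704 + 0.329476 + 0.016129)
uc = 0.8064

0.8064


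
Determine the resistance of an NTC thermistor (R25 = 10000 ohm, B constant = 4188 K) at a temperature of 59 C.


NTC thermistor equation: Rt = R25 * exp(B * (1/T - 1/T25)).
T in Kelvin: 332.15 K, T25 = 298.15 K
1/T - 1/T25 = 1/332.15 - 1/298.15 = -0.00034333
B * (1/T - 1/T25) = 4188 * -0.00034333 = -1.4379
Rt = 10000 * exp(-1.4379) = 2374.4 ohm

2374.4 ohm


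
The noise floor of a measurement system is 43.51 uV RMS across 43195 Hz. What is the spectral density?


Noise spectral density = Vrms / sqrt(BW).
NSD = 43.51 / sqrt(43195)
NSD = 43.51 / 207.8341
NSD = 0.2093 uV/sqrt(Hz)

0.2093 uV/sqrt(Hz)


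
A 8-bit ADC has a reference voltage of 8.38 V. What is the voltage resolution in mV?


The resolution (LSB) of an ADC is Vref / 2^n.
LSB = 8.38 / 2^8
LSB = 8.38 / 256
LSB = 0.03273438 V = 32.734375 mV

32.734375 mV


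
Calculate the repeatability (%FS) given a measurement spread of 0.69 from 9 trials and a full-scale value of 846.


Repeatability = (spread / full scale) * 100%.
R = (0.69 / 846) * 100
R = 0.082 %FS

0.082 %FS


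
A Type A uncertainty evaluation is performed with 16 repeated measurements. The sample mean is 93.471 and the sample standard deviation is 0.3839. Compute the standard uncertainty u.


The standard uncertainty for Type A evaluation is u = s / sqrt(n).
u = 0.3839 / sqrt(16)
u = 0.3839 / 4.0
u = 0.096

0.096


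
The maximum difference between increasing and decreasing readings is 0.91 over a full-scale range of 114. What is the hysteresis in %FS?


Hysteresis = (max difference / full scale) * 100%.
H = (0.91 / 114) * 100
H = 0.798 %FS

0.798 %FS


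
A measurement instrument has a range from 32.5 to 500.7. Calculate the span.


Span = upper range - lower range.
Span = 500.7 - (32.5)
Span = 468.2

468.2


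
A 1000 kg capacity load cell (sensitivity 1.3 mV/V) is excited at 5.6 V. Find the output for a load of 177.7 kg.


Vout = rated_output * Vex * (load / capacity).
Vout = 1.3 * 5.6 * (177.7 / 1000)
Vout = 1.3 * 5.6 * 0.1777
Vout = 1.294 mV

1.294 mV


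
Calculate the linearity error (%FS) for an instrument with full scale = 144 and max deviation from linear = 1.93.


Linearity error = (max deviation / full scale) * 100%.
Linearity = (1.93 / 144) * 100
Linearity = 1.34 %FS

1.34 %FS


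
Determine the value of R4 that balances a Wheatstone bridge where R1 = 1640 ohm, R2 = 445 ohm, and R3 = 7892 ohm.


At balance: R1*R4 = R2*R3, so R4 = R2*R3/R1.
R4 = 445 * 7892 / 1640
R4 = 3511940 / 1640
R4 = 2141.43 ohm

2141.43 ohm


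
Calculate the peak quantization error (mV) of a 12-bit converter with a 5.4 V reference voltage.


The maximum quantization error is +/- LSB/2.
LSB = Vref / 2^n = 5.4 / 4096 = 0.00131836 V
Max error = LSB / 2 = 0.00131836 / 2 = 0.00065918 V
Max error = 0.6592 mV

0.6592 mV


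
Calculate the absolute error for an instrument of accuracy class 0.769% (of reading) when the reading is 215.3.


Absolute error = (accuracy% / 100) * reading.
Error = (0.769 / 100) * 215.3
Error = 0.00769 * 215.3
Error = 1.6557

1.6557


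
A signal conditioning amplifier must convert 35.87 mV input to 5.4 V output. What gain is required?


Gain = Vout / Vin (converting to same units).
G = 5.4 V / 35.87 mV
G = 5400.0 mV / 35.87 mV
G = 150.54

150.54


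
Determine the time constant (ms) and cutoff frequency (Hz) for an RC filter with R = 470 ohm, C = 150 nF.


Time constant: tau = R * C.
tau = 470 * 1.50e-07 = 7.05e-05 s
tau = 0.0705 ms
Cutoff frequency: fc = 1 / (2*pi*R*C).
fc = 1 / (2*pi*7.05e-05) = 2257.52 Hz

tau = 0.0705 ms, fc = 2257.52 Hz


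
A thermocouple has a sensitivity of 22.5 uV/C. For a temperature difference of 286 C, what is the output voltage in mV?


The thermocouple output V = sensitivity * dT.
V = 22.5 uV/C * 286 C
V = 6435.0 uV
V = 6.435 mV

6.435 mV


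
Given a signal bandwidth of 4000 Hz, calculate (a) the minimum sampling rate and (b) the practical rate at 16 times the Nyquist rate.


By Nyquist theorem, fs_min = 2 * fmax.
fs_min = 2 * 4000 = 8000 Hz
Practical rate = 16 * fs_min = 16 * 8000 = 128000 Hz

fs_min = 8000 Hz, fs_practical = 128000 Hz


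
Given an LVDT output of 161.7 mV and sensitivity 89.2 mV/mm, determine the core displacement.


Displacement = Vout / sensitivity.
d = 161.7 / 89.2
d = 1.813 mm

1.813 mm


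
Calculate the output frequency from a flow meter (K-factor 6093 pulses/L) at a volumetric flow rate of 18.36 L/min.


Frequency = K * Q / 60 (converting L/min to L/s).
f = 6093 * 18.36 / 60
f = 111867.48 / 60
f = 1864.46 Hz

1864.46 Hz


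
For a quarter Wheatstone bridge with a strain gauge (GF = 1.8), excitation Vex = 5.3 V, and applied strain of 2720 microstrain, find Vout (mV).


Quarter bridge output: Vout = (GF * epsilon * Vex) / 4.
Vout = (1.8 * 2720e-6 * 5.3) / 4
Vout = 0.0259488 / 4 V
Vout = 0.0064872 V = 6.4872 mV

6.4872 mV


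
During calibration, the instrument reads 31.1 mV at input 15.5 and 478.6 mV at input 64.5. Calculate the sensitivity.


Sensitivity = (y2 - y1) / (x2 - x1).
S = (478.6 - 31.1) / (64.5 - 15.5)
S = 447.5 / 49.0
S = 9.1327 mV/unit

9.1327 mV/unit


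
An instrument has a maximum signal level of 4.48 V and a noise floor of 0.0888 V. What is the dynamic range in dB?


Dynamic range = 20 * log10(Vmax / Vnoise).
DR = 20 * log10(4.48 / 0.0888)
DR = 20 * log10(50.45)
DR = 34.06 dB

34.06 dB


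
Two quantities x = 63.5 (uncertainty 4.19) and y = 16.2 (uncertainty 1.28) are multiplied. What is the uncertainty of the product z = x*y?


For a product z = x*y, the relative uncertainty is:
uz/z = sqrt((ux/x)^2 + (uy/y)^2)
Relative uncertainties: ux/x = 4.19/63.5 = 0.065984
uy/y = 1.28/16.2 = 0.079012
z = 63.5 * 16.2 = 1028.7
uz = 1028.7 * sqrt(0.065984^2 + 0.079012^2) = 105.896

105.896


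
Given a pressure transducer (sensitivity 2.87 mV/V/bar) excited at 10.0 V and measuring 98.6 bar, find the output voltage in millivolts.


Output = sensitivity * Vex * P.
Vout = 2.87 * 10.0 * 98.6
Vout = 28.7 * 98.6
Vout = 2829.82 mV

2829.82 mV


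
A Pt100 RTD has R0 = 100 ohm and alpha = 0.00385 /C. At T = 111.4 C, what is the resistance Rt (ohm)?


The RTD equation: Rt = R0 * (1 + alpha * T).
Rt = 100 * (1 + 0.00385 * 111.4)
Rt = 100 * (1 + 0.42889)
Rt = 100 * 1.42889
Rt = 142.889 ohm

142.889 ohm


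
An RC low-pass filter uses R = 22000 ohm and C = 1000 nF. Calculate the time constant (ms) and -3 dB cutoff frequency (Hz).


Time constant: tau = R * C.
tau = 22000 * 1.00e-06 = 0.022 s
tau = 22.0 ms
Cutoff frequency: fc = 1 / (2*pi*R*C).
fc = 1 / (2*pi*0.022) = 7.23 Hz

tau = 22.0 ms, fc = 7.23 Hz


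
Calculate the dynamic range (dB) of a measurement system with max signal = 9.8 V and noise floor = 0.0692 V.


Dynamic range = 20 * log10(Vmax / Vnoise).
DR = 20 * log10(9.8 / 0.0692)
DR = 20 * log10(141.62)
DR = 43.02 dB

43.02 dB


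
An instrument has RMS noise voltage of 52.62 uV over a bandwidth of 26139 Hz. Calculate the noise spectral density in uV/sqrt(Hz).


Noise spectral density = Vrms / sqrt(BW).
NSD = 52.62 / sqrt(26139)
NSD = 52.62 / 161.6756
NSD = 0.3255 uV/sqrt(Hz)

0.3255 uV/sqrt(Hz)


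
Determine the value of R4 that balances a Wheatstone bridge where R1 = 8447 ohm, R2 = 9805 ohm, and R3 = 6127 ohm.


At balance: R1*R4 = R2*R3, so R4 = R2*R3/R1.
R4 = 9805 * 6127 / 8447
R4 = 60075235 / 8447
R4 = 7112.02 ohm

7112.02 ohm


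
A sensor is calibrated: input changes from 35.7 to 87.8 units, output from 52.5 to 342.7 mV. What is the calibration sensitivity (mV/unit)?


Sensitivity = (y2 - y1) / (x2 - x1).
S = (342.7 - 52.5) / (87.8 - 35.7)
S = 290.2 / 52.1
S = 5.5701 mV/unit

5.5701 mV/unit


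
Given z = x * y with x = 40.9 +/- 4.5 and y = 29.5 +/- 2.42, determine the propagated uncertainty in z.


For a product z = x*y, the relative uncertainty is:
uz/z = sqrt((ux/x)^2 + (uy/y)^2)
Relative uncertainties: ux/x = 4.5/40.9 = 0.110024
uy/y = 2.42/29.5 = 0.082034
z = 40.9 * 29.5 = 1206.5
uz = 1206.5 * sqrt(0.110024^2 + 0.082034^2) = 165.587

165.587


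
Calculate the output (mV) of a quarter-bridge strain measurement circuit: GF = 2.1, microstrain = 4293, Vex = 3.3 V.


Quarter bridge output: Vout = (GF * epsilon * Vex) / 4.
Vout = (2.1 * 4293e-6 * 3.3) / 4
Vout = 0.02975049 / 4 V
Vout = 0.00743762 V = 7.4376 mV

7.4376 mV


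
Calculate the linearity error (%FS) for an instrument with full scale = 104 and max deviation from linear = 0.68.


Linearity error = (max deviation / full scale) * 100%.
Linearity = (0.68 / 104) * 100
Linearity = 0.654 %FS

0.654 %FS


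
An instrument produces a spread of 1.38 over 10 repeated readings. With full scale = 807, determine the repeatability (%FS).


Repeatability = (spread / full scale) * 100%.
R = (1.38 / 807) * 100
R = 0.171 %FS

0.171 %FS


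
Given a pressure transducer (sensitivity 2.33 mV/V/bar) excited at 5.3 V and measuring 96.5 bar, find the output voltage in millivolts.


Output = sensitivity * Vex * P.
Vout = 2.33 * 5.3 * 96.5
Vout = 12.349 * 96.5
Vout = 1191.68 mV

1191.68 mV
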